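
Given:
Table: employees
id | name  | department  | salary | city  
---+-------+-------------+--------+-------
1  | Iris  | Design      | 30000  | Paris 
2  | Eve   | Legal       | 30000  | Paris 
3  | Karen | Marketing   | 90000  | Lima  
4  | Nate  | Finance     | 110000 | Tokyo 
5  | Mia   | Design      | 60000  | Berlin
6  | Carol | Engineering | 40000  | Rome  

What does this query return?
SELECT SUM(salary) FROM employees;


SUM(salary) = 30000 + 30000 + 90000 + 110000 + 60000 + 40000 = 360000

360000


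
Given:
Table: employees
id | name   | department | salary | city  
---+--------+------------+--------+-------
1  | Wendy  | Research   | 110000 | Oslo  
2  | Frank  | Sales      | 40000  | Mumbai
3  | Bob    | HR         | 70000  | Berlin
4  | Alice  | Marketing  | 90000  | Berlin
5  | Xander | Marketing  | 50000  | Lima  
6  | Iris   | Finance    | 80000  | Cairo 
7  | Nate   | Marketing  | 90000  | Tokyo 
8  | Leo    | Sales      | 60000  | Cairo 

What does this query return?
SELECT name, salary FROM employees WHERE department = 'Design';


Filtering: department = 'Design'
Matching rows: 0

Empty result set (0 rows)


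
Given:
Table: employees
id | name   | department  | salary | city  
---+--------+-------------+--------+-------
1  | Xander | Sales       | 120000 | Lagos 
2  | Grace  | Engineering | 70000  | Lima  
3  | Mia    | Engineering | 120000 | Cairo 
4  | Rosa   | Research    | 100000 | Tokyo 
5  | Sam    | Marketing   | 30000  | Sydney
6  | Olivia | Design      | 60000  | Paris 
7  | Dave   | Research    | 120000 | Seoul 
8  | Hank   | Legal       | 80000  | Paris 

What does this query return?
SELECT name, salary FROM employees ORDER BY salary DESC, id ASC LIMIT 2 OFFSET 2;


Sort by salary DESC (id ASC tiebreak), then skip 2 and take 2
Rows 3 through 4

2 rows:
Dave, 120000
Rosa, 100000


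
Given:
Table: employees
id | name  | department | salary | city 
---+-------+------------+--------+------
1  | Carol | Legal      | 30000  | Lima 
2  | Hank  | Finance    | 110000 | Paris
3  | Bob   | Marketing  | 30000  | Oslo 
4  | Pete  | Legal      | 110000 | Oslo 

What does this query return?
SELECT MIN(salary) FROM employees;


Salaries: 30000, 110000, 30000, 110000
MIN = 30000

30000


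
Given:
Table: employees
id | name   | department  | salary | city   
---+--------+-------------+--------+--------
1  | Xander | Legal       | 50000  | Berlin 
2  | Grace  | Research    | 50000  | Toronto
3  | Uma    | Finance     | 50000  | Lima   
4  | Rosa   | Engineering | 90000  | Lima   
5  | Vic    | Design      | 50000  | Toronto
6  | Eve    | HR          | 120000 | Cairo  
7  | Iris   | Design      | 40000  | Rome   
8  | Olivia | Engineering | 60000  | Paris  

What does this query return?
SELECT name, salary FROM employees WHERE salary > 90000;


Filtering: salary > 90000
Matching: 1 rows

1 rows:
Eve, 120000


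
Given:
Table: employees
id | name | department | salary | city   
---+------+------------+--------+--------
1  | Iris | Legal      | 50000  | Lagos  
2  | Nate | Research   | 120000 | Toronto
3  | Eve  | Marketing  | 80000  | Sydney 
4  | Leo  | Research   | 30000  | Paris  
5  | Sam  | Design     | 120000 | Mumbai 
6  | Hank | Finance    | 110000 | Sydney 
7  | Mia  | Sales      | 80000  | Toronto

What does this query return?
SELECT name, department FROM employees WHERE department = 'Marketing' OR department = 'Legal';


Filtering: department = 'Marketing' OR 'Legal'
Matching: 2 rows

2 rows:
Iris, Legal
Eve, Marketing


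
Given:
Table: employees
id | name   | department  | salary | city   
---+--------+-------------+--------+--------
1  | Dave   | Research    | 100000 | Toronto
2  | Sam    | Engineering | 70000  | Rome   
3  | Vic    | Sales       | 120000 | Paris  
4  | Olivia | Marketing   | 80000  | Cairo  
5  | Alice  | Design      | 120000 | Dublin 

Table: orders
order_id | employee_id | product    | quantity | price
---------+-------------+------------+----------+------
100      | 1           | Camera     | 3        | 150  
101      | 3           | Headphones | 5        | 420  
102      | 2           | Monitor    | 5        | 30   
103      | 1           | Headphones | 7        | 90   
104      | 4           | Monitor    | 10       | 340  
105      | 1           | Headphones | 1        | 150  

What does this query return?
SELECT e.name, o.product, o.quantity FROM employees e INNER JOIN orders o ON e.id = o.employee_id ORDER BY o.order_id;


Joining employees.id = orders.employee_id:
  employee Dave (id=1) -> order Camera
  employee Vic (id=3) -> order Headphones
  employee Sam (id=2) -> order Monitor
  employee Dave (id=1) -> order Headphones
  employee Olivia (id=4) -> order Monitor
  employee Dave (id=1) -> order Headphones


6 rows:
Dave, Camera, 3
Vic, Headphones, 5
Sam, Monitor, 5
Dave, Headphones, 7
Olivia, Monitor, 10
Dave, Headphones, 1


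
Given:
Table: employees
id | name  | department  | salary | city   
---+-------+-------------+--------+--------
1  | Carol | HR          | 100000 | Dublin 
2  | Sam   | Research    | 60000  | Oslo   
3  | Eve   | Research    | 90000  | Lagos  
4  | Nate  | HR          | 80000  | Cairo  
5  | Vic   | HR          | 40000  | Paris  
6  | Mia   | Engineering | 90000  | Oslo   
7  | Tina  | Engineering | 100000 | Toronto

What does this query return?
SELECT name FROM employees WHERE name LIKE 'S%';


LIKE 'S%' matches names starting with 'S'
Matching: 1

1 rows:
Sam


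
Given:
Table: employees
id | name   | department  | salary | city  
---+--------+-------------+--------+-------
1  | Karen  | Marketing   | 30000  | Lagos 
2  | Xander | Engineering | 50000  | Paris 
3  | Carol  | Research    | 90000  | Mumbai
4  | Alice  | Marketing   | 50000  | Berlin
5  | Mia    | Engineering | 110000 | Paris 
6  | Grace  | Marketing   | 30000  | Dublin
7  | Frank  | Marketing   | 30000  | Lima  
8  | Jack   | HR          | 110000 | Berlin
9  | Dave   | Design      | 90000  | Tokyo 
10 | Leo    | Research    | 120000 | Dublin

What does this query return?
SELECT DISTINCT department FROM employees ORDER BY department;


All 'department' values (row order): Marketing, Engineering, Research, Marketing, Engineering, Marketing, Marketing, HR, Design, Research
Removing duplicates leaves 5 unique value(s).

5 values:
Design
Engineering
HR
Marketing
Research


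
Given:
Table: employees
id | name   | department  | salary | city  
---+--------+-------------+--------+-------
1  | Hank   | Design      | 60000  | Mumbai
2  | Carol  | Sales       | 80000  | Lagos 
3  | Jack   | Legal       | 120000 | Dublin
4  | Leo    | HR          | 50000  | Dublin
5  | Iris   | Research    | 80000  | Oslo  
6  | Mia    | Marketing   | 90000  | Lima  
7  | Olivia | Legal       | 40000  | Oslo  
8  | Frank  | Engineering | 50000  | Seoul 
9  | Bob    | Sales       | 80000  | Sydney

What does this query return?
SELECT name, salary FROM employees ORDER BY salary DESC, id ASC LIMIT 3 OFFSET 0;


Sort by salary DESC (id ASC tiebreak), then skip 0 and take 3
Rows 1 through 3

3 rows:
Jack, 120000
Mia, 90000
Carol, 80000


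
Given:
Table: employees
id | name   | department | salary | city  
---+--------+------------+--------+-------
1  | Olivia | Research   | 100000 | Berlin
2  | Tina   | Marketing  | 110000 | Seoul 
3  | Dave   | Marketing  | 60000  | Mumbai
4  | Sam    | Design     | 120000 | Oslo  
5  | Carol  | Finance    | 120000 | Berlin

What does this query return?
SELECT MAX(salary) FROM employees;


Salaries: 100000, 110000, 60000, 120000, 120000
MAX = 120000

120000


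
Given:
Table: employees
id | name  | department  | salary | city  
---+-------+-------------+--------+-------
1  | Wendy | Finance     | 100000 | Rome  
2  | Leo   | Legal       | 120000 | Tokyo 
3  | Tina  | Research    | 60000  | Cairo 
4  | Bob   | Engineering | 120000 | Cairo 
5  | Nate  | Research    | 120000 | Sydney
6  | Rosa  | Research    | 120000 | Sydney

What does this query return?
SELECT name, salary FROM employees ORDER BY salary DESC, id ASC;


Sorting by salary DESC, then id ASC for ties

6 rows:
Leo, 120000
Bob, 120000
Nate, 120000
Rosa, 120000
Wendy, 100000
Tina, 60000


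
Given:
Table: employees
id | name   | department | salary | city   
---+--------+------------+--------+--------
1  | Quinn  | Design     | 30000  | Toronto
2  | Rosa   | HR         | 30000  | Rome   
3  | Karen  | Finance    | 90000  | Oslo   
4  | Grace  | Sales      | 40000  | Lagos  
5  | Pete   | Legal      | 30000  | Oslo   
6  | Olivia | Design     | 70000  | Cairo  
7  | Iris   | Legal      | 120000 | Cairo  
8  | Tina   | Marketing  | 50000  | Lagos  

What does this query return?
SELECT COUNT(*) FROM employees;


COUNT(*) counts all rows

8


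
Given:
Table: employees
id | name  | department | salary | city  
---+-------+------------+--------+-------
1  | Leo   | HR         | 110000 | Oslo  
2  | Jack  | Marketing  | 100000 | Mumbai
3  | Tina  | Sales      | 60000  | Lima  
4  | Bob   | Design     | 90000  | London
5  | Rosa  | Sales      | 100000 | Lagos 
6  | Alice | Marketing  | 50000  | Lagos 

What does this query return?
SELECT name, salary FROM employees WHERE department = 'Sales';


Filtering: department = 'Sales'
Matching rows: 2

2 rows:
Tina, 60000
Rosa, 100000


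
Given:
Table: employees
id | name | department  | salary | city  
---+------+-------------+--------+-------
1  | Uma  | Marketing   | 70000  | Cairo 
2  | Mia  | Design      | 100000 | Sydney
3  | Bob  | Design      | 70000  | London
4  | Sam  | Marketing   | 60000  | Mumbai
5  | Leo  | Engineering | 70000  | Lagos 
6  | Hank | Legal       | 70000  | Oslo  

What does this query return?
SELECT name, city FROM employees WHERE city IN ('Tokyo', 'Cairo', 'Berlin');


Filtering: city IN ('Tokyo', 'Cairo', 'Berlin')
Matching: 1 rows

1 rows:
Uma, Cairo


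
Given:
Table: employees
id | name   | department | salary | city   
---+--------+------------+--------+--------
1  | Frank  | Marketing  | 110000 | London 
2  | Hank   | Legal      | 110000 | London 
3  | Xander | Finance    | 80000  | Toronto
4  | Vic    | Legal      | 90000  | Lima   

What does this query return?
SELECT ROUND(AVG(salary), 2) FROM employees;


SUM(salary) = 390000
COUNT = 4
ROUND(AVG, 2) = ROUND(390000 / 4, 2) = 97500.0

97500.0


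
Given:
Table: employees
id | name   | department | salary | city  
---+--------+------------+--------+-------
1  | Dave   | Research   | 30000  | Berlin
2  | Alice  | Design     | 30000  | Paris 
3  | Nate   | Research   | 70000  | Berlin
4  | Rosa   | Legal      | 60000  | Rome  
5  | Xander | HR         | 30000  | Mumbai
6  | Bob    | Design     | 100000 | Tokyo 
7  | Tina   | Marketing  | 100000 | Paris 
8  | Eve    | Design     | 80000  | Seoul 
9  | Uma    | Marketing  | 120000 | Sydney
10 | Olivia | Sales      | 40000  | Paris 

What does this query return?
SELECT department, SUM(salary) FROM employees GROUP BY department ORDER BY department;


Summing salary within each department:
  Design: 30000 + 100000 + 80000 = 210000
  HR: 30000 = 30000
  Legal: 60000 = 60000
  Marketing: 100000 + 120000 = 220000
  Research: 30000 + 70000 = 100000
  Sales: 40000 = 40000


6 groups:
Design, 210000
HR, 30000
Legal, 60000
Marketing, 220000
Research, 100000
Sales, 40000


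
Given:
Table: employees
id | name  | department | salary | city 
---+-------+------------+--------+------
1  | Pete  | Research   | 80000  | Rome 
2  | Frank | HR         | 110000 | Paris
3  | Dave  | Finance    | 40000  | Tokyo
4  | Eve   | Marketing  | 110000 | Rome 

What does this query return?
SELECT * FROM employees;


SELECT * returns all 4 rows with all columns

4 rows:
1, Pete, Research, 80000, Rome
2, Frank, HR, 110000, Paris
3, Dave, Finance, 40000, Tokyo
4, Eve, Marketing, 110000, Rome


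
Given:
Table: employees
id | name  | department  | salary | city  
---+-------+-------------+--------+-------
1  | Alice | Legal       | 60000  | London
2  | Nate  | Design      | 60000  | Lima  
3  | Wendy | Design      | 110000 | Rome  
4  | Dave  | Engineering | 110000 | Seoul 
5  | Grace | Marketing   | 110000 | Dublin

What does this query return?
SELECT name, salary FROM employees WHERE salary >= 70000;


Filtering: salary >= 70000
Matching: 3 rows

3 rows:
Wendy, 110000
Dave, 110000
Grace, 110000


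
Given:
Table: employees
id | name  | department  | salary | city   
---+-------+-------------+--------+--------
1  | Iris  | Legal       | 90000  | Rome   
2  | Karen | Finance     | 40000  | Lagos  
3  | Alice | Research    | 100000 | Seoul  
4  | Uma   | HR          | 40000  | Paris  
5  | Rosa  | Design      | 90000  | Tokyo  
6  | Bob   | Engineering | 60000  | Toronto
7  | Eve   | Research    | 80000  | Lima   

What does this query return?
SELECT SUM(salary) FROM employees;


SUM(salary) = 90000 + 40000 + 100000 + 40000 + 90000 + 60000 + 80000 = 500000

500000


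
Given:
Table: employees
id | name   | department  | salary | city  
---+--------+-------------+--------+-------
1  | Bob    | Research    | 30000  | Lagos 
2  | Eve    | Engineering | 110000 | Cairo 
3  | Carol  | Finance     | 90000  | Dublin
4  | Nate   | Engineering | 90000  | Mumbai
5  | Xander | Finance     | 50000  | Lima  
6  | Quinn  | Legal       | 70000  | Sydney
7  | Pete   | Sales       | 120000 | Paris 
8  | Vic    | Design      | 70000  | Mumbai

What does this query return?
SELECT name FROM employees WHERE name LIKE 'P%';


LIKE 'P%' matches names starting with 'P'
Matching: 1

1 rows:
Pete


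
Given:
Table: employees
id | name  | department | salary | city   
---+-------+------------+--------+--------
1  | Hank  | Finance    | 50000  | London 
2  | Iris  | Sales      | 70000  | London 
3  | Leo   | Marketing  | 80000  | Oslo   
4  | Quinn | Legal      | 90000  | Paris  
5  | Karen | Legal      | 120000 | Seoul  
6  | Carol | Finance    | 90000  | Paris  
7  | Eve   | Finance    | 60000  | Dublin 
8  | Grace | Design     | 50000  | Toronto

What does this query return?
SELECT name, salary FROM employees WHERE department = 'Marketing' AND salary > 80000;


Filtering: department = 'Marketing' AND salary > 80000
Matching: 0 rows

Empty result set (0 rows)


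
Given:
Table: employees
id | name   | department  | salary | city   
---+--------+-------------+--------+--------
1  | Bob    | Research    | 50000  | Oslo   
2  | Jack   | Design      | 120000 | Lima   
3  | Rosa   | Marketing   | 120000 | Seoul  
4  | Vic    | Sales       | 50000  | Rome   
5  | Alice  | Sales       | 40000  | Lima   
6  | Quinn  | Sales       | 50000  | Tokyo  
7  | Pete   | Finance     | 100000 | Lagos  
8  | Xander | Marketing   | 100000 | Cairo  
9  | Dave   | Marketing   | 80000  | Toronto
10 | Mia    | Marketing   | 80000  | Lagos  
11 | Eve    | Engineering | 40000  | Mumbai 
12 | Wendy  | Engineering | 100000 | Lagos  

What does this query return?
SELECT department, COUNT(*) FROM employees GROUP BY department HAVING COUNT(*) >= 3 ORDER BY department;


Groups with count >= 3:
  Marketing: 4 -> PASS
  Sales: 3 -> PASS
  Design: 1 -> filtered out
  Engineering: 2 -> filtered out
  Finance: 1 -> filtered out
  Research: 1 -> filtered out


2 groups:
Marketing, 4
Sales, 3


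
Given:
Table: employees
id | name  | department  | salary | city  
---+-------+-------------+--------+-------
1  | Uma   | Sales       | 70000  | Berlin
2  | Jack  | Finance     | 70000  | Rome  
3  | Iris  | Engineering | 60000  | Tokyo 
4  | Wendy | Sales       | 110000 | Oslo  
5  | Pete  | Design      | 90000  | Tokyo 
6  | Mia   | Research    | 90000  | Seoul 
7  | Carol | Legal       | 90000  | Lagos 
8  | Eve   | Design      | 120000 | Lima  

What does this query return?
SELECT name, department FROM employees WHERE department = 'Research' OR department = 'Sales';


Filtering: department = 'Research' OR 'Sales'
Matching: 3 rows

3 rows:
Uma, Sales
Wendy, Sales
Mia, Research


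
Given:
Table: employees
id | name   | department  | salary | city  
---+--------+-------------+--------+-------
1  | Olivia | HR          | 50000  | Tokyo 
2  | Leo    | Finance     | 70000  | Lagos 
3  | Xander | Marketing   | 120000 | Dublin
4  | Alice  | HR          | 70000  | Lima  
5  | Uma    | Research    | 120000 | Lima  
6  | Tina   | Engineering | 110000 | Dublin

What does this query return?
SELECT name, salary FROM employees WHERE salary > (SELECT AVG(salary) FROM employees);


Subquery: AVG(salary) = 90000.0
Filtering: salary > 90000.0
  Xander (120000) -> MATCH
  Uma (120000) -> MATCH
  Tina (110000) -> MATCH


3 rows:
Xander, 120000
Uma, 120000
Tina, 110000


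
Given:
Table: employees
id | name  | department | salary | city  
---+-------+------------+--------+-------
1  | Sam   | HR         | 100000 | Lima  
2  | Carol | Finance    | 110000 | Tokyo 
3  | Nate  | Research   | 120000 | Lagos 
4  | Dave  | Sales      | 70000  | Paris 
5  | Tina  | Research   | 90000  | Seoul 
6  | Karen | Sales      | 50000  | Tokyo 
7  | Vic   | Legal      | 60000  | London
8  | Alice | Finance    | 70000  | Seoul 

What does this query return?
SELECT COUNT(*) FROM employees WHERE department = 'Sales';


Counting rows where department = 'Sales'
  Dave -> MATCH
  Karen -> MATCH


2


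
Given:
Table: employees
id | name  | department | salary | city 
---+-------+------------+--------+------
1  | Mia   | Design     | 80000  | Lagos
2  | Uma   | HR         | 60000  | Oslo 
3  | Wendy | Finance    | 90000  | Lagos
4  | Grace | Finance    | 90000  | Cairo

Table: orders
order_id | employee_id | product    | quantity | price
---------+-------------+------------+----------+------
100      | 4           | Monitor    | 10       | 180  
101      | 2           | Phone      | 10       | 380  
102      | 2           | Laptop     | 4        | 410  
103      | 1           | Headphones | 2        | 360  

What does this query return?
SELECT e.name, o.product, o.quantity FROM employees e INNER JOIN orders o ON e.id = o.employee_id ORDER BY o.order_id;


Joining employees.id = orders.employee_id:
  employee Grace (id=4) -> order Monitor
  employee Uma (id=2) -> order Phone
  employee Uma (id=2) -> order Laptop
  employee Mia (id=1) -> order Headphones


4 rows:
Grace, Monitor, 10
Uma, Phone, 10
Uma, Laptop, 4
Mia, Headphones, 2


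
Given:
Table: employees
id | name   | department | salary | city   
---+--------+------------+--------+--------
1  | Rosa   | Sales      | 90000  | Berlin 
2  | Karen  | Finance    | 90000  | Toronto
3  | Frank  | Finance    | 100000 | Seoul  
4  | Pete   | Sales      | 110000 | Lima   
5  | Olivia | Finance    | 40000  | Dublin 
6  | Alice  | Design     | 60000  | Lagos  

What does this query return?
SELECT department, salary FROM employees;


Projecting columns: department, salary

6 rows:
Sales, 90000
Finance, 90000
Finance, 100000
Sales, 110000
Finance, 40000
Design, 60000


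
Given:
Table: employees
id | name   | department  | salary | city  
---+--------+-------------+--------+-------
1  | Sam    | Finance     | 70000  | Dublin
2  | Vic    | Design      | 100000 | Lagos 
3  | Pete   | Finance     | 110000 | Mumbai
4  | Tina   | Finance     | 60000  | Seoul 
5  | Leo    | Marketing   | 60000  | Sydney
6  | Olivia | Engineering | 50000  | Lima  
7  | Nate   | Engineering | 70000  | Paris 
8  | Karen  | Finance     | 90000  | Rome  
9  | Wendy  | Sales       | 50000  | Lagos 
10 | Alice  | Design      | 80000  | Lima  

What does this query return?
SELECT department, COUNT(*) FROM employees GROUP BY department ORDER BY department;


Assigning each row to its department group:
  Sam -> Finance
  Vic -> Design
  Pete -> Finance
  Tina -> Finance
  Leo -> Marketing
  Olivia -> Engineering
  Nate -> Engineering
  Karen -> Finance
  Wendy -> Sales
  Alice -> Design


5 groups:
Design, 2
Engineering, 2
Finance, 4
Marketing, 1
Sales, 1


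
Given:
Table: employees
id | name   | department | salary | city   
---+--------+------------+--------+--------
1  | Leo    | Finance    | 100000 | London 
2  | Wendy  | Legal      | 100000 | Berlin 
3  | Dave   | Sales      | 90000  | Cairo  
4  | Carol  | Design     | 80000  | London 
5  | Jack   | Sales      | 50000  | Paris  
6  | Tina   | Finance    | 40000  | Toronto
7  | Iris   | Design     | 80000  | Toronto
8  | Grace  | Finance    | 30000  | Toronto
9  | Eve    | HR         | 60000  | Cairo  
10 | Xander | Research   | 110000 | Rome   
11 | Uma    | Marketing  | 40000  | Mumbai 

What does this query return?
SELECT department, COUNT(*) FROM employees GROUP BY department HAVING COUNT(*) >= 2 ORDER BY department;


Groups with count >= 2:
  Design: 2 -> PASS
  Finance: 3 -> PASS
  Sales: 2 -> PASS
  HR: 1 -> filtered out
  Legal: 1 -> filtered out
  Marketing: 1 -> filtered out
  Research: 1 -> filtered out


3 groups:
Design, 2
Finance, 3
Sales, 2


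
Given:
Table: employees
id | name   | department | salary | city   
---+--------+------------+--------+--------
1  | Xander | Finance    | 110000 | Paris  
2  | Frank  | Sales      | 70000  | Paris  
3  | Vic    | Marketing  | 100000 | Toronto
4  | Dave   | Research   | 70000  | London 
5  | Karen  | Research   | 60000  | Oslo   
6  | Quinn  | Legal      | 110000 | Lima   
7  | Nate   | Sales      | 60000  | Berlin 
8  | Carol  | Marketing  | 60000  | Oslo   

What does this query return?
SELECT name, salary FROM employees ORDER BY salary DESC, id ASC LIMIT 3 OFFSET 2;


Sort by salary DESC (id ASC tiebreak), then skip 2 and take 3
Rows 3 through 5

3 rows:
Vic, 100000
Frank, 70000
Dave, 70000


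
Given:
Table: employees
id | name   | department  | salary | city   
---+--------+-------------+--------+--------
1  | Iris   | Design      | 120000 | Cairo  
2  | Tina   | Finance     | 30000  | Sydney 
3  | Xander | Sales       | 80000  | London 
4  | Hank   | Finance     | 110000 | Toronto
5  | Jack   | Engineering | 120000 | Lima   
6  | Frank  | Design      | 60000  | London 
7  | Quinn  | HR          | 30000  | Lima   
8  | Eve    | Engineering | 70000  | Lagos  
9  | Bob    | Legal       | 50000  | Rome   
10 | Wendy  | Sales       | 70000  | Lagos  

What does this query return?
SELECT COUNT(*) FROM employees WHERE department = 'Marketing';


Counting rows where department = 'Marketing'


0


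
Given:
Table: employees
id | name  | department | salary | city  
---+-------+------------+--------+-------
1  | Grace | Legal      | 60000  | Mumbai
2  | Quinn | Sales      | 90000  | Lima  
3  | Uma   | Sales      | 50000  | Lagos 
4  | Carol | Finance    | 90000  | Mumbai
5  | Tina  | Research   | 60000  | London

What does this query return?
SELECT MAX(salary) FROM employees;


Salaries: 60000, 90000, 50000, 90000, 60000
MAX = 90000

90000


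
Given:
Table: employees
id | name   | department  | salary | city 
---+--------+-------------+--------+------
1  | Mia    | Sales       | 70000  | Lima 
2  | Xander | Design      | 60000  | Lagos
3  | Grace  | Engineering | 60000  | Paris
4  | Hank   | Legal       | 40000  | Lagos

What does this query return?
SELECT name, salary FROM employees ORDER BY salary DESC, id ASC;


Sorting by salary DESC, then id ASC for ties

4 rows:
Mia, 70000
Xander, 60000
Grace, 60000
Hank, 40000


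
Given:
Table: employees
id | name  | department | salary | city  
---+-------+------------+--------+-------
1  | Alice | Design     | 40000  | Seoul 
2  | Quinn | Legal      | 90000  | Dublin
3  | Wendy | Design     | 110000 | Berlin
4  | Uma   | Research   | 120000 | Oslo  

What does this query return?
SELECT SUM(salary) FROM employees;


SUM(salary) = 40000 + 90000 + 110000 + 120000 = 360000

360000


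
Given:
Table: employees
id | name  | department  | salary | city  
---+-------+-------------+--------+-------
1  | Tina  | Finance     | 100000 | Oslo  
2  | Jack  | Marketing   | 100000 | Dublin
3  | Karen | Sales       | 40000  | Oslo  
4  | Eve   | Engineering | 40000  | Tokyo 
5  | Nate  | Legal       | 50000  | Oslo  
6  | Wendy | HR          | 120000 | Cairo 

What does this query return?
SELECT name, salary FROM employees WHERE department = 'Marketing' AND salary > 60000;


Filtering: department = 'Marketing' AND salary > 60000
Matching: 1 rows

1 rows:
Jack, 100000


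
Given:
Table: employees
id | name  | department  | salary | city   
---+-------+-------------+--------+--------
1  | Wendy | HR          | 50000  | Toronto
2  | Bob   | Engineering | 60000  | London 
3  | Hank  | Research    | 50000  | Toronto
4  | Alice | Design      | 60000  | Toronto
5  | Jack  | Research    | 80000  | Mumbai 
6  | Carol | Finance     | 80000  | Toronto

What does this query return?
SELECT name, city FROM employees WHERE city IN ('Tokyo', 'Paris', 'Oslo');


Filtering: city IN ('Tokyo', 'Paris', 'Oslo')
Matching: 0 rows

Empty result set (0 rows)


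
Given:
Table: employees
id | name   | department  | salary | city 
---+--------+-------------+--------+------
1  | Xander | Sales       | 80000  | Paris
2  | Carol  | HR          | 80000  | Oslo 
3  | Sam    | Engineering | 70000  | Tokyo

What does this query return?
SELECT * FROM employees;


SELECT * returns all 3 rows with all columns

3 rows:
1, Xander, Sales, 80000, Paris
2, Carol, HR, 80000, Oslo
3, Sam, Engineering, 70000, Tokyo


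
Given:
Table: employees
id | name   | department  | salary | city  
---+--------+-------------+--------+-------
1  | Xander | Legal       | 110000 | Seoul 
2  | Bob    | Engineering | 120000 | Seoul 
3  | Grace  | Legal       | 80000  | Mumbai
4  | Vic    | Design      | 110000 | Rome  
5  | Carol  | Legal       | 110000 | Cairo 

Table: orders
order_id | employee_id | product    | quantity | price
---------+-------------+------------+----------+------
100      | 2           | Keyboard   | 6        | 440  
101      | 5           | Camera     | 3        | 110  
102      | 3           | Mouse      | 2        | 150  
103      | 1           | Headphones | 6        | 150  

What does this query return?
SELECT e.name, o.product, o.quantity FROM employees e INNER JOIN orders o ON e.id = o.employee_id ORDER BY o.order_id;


Joining employees.id = orders.employee_id:
  employee Bob (id=2) -> order Keyboard
  employee Carol (id=5) -> order Camera
  employee Grace (id=3) -> order Mouse
  employee Xander (id=1) -> order Headphones


4 rows:
Bob, Keyboard, 6
Carol, Camera, 3
Grace, Mouse, 2
Xander, Headphones, 6


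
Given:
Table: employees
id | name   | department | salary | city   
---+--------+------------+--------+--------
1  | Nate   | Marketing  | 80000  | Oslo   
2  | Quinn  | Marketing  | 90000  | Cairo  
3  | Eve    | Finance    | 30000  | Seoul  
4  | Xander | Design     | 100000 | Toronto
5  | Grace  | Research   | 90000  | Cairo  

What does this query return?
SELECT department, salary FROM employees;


Projecting columns: department, salary

5 rows:
Marketing, 80000
Marketing, 90000
Finance, 30000
Design, 100000
Research, 90000


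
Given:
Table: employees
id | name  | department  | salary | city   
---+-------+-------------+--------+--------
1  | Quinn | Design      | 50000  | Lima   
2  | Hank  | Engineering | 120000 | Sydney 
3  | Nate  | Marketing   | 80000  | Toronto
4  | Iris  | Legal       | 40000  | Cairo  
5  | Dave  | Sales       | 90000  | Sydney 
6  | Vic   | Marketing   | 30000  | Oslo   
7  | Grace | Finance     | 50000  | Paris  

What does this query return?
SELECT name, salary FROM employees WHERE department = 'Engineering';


Filtering: department = 'Engineering'
Matching rows: 1

1 rows:
Hank, 120000


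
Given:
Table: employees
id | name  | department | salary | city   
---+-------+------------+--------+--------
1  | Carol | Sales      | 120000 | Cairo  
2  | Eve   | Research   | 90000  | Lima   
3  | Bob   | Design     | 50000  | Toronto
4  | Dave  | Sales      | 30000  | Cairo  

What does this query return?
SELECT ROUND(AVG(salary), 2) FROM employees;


SUM(salary) = 290000
COUNT = 4
ROUND(AVG, 2) = ROUND(290000 / 4, 2) = 72500.0

72500.0


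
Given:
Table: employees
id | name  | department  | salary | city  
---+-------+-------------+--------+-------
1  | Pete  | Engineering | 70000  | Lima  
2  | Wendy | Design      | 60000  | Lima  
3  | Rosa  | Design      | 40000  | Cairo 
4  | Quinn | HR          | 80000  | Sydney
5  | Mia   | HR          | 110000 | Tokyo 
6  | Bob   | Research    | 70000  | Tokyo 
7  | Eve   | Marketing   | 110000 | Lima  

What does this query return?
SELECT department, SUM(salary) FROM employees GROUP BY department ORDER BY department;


Summing salary within each department:
  Design: 60000 + 40000 = 100000
  Engineering: 70000 = 70000
  HR: 80000 + 110000 = 190000
  Marketing: 110000 = 110000
  Research: 70000 = 70000


5 groups:
Design, 100000
Engineering, 70000
HR, 190000
Marketing, 110000
Research, 70000


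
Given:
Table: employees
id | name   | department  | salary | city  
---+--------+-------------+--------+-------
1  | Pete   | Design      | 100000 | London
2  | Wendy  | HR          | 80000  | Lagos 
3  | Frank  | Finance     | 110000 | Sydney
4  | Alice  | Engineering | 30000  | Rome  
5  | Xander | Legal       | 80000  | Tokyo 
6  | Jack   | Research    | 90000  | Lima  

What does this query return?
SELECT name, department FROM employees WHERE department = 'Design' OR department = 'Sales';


Filtering: department = 'Design' OR 'Sales'
Matching: 1 rows

1 rows:
Pete, Design


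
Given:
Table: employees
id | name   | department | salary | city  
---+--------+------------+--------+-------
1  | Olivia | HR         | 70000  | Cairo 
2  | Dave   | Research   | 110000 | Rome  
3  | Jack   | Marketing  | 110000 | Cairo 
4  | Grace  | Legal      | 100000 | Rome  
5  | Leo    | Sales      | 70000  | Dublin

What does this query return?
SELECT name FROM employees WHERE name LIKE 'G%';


LIKE 'G%' matches names starting with 'G'
Matching: 1

1 rows:
Grace


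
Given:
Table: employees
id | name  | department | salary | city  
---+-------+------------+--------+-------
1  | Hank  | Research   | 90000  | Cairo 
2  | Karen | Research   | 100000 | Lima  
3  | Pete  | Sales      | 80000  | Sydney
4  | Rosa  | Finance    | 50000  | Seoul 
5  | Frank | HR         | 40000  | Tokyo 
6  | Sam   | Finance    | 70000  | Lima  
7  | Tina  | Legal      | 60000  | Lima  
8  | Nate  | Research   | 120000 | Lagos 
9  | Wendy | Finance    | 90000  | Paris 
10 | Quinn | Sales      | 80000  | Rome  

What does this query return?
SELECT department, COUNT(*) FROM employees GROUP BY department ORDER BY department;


Assigning each row to its department group:
  Hank -> Research
  Karen -> Research
  Pete -> Sales
  Rosa -> Finance
  Frank -> HR
  Sam -> Finance
  Tina -> Legal
  Nate -> Research
  Wendy -> Finance
  Quinn -> Sales


5 groups:
Finance, 3
HR, 1
Legal, 1
Research, 3
Sales, 2


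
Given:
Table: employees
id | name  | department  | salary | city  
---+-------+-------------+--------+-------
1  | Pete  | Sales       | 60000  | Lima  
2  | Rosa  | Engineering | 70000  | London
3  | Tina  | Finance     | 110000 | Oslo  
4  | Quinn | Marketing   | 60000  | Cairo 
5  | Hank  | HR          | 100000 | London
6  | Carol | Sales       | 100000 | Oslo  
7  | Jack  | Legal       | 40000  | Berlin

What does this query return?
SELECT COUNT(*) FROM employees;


COUNT(*) counts all rows

7


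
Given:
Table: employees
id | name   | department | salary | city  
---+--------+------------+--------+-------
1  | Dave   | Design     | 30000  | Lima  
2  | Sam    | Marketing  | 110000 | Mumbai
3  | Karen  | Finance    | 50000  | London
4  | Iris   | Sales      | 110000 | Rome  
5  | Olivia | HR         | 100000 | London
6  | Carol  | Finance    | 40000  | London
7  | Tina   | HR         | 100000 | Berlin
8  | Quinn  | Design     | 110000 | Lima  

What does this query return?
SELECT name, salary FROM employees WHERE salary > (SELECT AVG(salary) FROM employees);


Subquery: AVG(salary) = 81250.0
Filtering: salary > 81250.0
  Sam (110000) -> MATCH
  Iris (110000) -> MATCH
  Olivia (100000) -> MATCH
  Tina (100000) -> MATCH
  Quinn (110000) -> MATCH


5 rows:
Sam, 110000
Iris, 110000
Olivia, 100000
Tina, 100000
Quinn, 110000


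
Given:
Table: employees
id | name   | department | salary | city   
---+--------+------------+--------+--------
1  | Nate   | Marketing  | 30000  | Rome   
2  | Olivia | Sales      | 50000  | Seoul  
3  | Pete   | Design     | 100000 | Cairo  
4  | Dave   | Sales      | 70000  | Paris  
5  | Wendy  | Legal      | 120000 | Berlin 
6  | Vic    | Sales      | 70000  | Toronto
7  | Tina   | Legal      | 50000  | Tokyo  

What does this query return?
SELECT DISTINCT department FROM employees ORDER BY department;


All 'department' values (row order): Marketing, Sales, Design, Sales, Legal, Sales, Legal
Removing duplicates leaves 4 unique value(s).

4 values:
Design
Legal
Marketing
Sales


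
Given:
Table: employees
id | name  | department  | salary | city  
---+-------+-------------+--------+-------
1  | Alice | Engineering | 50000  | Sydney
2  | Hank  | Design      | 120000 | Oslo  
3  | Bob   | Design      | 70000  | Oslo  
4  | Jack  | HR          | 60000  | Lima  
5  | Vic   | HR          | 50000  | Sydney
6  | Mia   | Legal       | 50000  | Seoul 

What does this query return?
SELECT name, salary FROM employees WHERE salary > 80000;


Filtering: salary > 80000
Matching: 1 rows

1 rows:
Hank, 120000


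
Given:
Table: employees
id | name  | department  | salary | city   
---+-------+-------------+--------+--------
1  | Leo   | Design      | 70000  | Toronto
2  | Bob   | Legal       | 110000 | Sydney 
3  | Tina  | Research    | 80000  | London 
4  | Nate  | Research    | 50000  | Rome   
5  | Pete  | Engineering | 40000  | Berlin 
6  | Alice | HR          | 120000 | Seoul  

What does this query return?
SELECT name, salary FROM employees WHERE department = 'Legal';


Filtering: department = 'Legal'
Matching rows: 1

1 rows:
Bob, 110000


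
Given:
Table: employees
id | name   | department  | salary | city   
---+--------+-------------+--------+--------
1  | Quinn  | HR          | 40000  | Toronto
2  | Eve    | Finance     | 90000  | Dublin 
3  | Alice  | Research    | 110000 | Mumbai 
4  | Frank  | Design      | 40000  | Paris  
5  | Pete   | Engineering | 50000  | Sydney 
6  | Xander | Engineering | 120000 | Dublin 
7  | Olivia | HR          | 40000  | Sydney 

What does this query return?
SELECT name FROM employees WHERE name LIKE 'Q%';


LIKE 'Q%' matches names starting with 'Q'
Matching: 1

1 rows:
Quinn


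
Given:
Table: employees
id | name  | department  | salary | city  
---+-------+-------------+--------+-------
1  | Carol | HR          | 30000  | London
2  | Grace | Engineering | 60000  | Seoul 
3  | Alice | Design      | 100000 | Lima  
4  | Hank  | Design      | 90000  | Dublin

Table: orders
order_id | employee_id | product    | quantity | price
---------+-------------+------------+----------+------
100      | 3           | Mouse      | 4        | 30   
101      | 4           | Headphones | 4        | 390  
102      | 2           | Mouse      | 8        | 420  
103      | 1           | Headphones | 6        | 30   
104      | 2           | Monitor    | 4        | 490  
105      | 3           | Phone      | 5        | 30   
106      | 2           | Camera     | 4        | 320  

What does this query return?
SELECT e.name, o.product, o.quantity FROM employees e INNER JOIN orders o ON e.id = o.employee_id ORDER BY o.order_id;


Joining employees.id = orders.employee_id:
  employee Alice (id=3) -> order Mouse
  employee Hank (id=4) -> order Headphones
  employee Grace (id=2) -> order Mouse
  employee Carol (id=1) -> order Headphones
  employee Grace (id=2) -> order Monitor
  employee Alice (id=3) -> order Phone
  employee Grace (id=2) -> order Camera


7 rows:
Alice, Mouse, 4
Hank, Headphones, 4
Grace, Mouse, 8
Carol, Headphones, 6
Grace, Monitor, 4
Alice, Phone, 5
Grace, Camera, 4


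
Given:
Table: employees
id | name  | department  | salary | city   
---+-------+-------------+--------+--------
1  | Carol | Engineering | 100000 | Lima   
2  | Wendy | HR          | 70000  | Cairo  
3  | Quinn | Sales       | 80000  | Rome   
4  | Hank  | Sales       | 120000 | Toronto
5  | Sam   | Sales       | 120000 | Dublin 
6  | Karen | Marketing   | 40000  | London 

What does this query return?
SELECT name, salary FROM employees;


Projecting columns: name, salary

6 rows:
Carol, 100000
Wendy, 70000
Quinn, 80000
Hank, 120000
Sam, 120000
Karen, 40000


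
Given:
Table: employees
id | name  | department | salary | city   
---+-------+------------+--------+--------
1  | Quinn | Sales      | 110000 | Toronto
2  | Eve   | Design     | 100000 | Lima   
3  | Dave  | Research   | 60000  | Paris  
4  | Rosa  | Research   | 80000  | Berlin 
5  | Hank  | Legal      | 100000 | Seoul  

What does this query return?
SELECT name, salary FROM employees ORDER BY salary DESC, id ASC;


Sorting by salary DESC, then id ASC for ties

5 rows:
Quinn, 110000
Eve, 100000
Hank, 100000
Rosa, 80000
Dave, 60000


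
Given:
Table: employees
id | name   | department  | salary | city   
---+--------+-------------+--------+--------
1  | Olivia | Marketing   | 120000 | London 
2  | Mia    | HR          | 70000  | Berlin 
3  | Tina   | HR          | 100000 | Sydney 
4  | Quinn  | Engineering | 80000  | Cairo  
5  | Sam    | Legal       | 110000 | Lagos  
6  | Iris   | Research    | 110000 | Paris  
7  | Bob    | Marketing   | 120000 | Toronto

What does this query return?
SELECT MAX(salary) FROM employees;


Salaries: 120000, 70000, 100000, 80000, 110000, 110000, 120000
MAX = 120000

120000


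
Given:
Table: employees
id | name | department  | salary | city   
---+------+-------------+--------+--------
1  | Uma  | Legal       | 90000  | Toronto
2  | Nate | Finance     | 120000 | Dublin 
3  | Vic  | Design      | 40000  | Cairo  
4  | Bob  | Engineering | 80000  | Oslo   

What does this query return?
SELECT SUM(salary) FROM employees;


SUM(salary) = 90000 + 120000 + 40000 + 80000 = 330000

330000


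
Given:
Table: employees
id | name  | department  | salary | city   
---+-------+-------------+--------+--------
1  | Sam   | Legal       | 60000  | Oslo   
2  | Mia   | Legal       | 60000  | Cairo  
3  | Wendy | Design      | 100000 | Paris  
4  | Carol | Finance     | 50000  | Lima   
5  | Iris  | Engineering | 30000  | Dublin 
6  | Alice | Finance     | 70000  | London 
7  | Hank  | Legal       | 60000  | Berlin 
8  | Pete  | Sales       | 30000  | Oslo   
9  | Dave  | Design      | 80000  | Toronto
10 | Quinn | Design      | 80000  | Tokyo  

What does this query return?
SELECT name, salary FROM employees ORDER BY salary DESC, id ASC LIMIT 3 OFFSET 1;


Sort by salary DESC (id ASC tiebreak), then skip 1 and take 3
Rows 2 through 4

3 rows:
Dave, 80000
Quinn, 80000
Alice, 70000


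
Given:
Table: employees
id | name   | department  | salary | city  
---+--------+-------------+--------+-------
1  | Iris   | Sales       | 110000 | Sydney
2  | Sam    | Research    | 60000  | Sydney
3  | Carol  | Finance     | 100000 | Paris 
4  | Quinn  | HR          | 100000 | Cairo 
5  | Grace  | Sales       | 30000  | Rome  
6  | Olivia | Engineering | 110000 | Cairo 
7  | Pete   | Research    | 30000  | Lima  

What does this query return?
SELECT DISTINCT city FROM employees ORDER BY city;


All 'city' values (row order): Sydney, Sydney, Paris, Cairo, Rome, Cairo, Lima
Removing duplicates leaves 5 unique value(s).

5 values:
Cairo
Lima
Paris
Rome
Sydney


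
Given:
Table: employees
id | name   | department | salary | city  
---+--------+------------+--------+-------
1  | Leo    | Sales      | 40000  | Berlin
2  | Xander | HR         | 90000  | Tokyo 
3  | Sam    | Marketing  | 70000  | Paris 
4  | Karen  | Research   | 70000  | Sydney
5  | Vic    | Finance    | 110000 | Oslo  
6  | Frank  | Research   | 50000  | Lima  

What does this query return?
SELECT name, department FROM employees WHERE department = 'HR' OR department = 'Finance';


Filtering: department = 'HR' OR 'Finance'
Matching: 2 rows

2 rows:
Xander, HR
Vic, Finance


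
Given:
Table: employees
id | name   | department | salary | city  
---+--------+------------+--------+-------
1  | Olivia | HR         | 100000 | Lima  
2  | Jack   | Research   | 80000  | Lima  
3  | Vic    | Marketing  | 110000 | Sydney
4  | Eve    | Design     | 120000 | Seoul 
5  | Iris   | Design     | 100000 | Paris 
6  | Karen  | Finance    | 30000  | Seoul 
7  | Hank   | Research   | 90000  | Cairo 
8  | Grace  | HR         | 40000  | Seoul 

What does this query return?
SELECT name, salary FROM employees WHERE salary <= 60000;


Filtering: salary <= 60000
Matching: 2 rows

2 rows:
Karen, 30000
Grace, 40000
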